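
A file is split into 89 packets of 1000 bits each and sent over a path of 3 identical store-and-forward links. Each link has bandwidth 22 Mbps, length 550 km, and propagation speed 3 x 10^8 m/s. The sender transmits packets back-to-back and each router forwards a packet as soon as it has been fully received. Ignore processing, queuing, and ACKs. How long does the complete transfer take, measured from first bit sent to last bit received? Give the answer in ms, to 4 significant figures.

Per-hop transmission t_tx = L/R = 1000/22000000 = 0.0454545 ms.
Per-hop propagation t_prop = 550000/300000000 = 1.83333 ms.
Pipeline fill: first packet needs 3·t_tx to clear all hops; remaining 88 packets each add one t_tx.
Total = (3+89-1)·t_tx + 3·t_prop = 91·0.0454545 + 3·1.83333 = 9.636 ms.

9.636 ms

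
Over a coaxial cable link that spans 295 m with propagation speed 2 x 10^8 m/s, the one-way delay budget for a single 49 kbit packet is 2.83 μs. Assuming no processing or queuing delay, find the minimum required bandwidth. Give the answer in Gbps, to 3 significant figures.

36.2 Gbps

Propagation delay = 295 / 200000000 = 1.475 μs.
Transmission budget = 2.83 − 1.475 = 1.355 μs.
R ≥ L / t_tx = 49000 bits / 1.355e-06 s = 36.2 Gbps.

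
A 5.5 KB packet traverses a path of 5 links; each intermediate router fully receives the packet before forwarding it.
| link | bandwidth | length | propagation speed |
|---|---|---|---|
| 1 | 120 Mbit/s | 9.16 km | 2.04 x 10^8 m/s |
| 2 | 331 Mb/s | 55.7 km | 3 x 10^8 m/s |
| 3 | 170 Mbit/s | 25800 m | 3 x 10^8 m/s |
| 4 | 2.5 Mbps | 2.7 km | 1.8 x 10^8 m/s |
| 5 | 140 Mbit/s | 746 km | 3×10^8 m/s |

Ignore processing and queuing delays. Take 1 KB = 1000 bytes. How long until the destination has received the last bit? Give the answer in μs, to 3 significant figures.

21500 μs

L = 44000 bits.
Transmission delays (L/R per hop): 366.667, 132.931, 258.824, 17600, 314.286 μs; sum = 18672.7 μs.
Propagation delays (d/s per hop): 44.902, 185.667, 86, 15, 2486.67 μs; sum = 2818.24 μs.
End-to-end = 21500 μs.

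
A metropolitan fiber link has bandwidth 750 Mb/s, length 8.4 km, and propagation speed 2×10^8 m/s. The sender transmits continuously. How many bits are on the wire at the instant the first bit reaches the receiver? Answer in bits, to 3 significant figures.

Propagation delay = 8400 / 200000000 = 4.2e-05 s.
BDP = R × t_prop = 750000000 × 4.2e-05 = 31500 bits.

31500 bits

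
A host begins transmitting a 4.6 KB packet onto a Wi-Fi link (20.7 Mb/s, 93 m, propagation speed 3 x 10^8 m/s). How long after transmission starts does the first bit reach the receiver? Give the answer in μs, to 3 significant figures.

0.310 μs

First bit experiences only propagation delay: d/s = 93/300000000 = 0.310 μs.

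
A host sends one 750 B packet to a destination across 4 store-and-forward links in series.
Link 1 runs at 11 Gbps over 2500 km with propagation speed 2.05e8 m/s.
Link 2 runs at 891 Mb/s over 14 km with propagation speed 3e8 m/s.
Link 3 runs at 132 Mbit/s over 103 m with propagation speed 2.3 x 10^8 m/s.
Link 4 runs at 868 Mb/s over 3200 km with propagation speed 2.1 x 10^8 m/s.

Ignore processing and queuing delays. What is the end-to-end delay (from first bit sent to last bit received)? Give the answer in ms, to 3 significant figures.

L = 750 × 8 = 6000 bits.
Transmission delays (L/R per hop): 0.000545455, 0.00673401, 0.0454545, 0.00691244 ms; sum = 0.0596464 ms.
Propagation delays (d/s per hop): 12.1951, 0.0466667, 0.000447826, 15.2381 ms; sum = 27.4803 ms.
End-to-end = 27.5 ms.

27.5 ms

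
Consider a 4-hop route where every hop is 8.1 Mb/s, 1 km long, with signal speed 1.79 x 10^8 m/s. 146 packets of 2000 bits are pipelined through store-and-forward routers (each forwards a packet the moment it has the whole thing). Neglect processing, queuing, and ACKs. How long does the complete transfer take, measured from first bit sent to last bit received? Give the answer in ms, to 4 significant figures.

36.81 ms

Per-hop transmission t_tx = L/R = 2000/8100000 = 0.246914 ms.
Per-hop propagation t_prop = 1000/179000000 = 0.00558659 ms.
Pipeline fill: first packet needs 4·t_tx to clear all hops; remaining 145 packets each add one t_tx.
Total = (4+146-1)·t_tx + 4·t_prop = 149·0.246914 + 4·0.00558659 = 36.81 ms.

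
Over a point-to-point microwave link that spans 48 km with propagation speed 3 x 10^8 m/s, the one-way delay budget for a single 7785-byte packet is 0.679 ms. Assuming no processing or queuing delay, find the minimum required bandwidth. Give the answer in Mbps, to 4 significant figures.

L = 62280 bits.
Propagation delay = 48000 / 300000000 = 0.16 ms.
Transmission budget = 0.679 − 0.16 = 0.519 ms.
R ≥ L / t_tx = 62280 bits / 0.000519 s = 120.0 Mbps.

120.0 Mbps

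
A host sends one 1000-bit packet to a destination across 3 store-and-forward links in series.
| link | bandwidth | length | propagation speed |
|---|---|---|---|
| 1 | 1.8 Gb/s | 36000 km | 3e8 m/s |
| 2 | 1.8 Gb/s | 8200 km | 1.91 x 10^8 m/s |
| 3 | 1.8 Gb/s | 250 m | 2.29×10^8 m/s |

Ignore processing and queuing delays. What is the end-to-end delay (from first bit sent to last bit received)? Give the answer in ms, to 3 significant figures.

163 ms

Transmission delay per hop = L/R = 1000/1800000000 = 0.000555556 ms; 3 hops → 0.00166667 ms.
Propagation delays (d/s per hop): 120, 42.9319, 0.0010917 ms; sum = 162.933 ms.
End-to-end = 163 ms.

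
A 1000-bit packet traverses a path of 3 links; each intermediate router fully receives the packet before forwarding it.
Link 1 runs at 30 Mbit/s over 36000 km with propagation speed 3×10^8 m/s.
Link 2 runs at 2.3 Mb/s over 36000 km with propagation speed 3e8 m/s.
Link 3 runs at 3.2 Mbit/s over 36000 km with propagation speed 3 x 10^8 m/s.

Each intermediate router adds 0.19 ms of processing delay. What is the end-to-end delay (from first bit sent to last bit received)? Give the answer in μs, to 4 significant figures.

361200 μs

Transmission delays (L/R per hop): 33.3333, 434.783, 312.5 μs; sum = 780.616 μs.
Propagation delays (d/s per hop): 120000, 120000, 120000 μs; sum = 360000 μs.
Processing at 2 router(s): 2 × 0.19 ms = 380 μs.
End-to-end = 361200 μs.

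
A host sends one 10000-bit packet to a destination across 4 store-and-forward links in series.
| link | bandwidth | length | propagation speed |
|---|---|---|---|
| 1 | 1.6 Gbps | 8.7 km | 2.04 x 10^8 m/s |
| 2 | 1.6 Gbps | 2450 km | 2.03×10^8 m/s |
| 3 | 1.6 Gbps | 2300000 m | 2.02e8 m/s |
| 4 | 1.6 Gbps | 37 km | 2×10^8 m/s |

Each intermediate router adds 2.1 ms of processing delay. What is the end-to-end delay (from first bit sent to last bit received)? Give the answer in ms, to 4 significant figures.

Transmission delay per hop = L/R = 10000/1600000000 = 0.00625 ms; 4 hops → 0.025 ms.
Propagation delays (d/s per hop): 0.0426471, 12.069, 11.3861, 0.185 ms; sum = 23.6828 ms.
Processing at 3 router(s): 3 × 2.1 ms = 6.3 ms.
End-to-end = 30.01 ms.

30.01 ms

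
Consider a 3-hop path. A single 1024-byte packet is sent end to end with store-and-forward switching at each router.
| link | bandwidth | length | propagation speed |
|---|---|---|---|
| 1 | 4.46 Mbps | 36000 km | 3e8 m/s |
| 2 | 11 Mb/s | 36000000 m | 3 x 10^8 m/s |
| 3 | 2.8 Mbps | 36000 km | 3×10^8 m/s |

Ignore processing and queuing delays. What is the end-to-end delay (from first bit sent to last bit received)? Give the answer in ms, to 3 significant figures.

L = 1024 × 8 = 8192 bits.
Transmission delays (L/R per hop): 1.83677, 0.744727, 2.92571 ms; sum = 5.50721 ms.
Propagation delays (d/s per hop): 120, 120, 120 ms; sum = 360 ms.
End-to-end = 366 ms.

366 ms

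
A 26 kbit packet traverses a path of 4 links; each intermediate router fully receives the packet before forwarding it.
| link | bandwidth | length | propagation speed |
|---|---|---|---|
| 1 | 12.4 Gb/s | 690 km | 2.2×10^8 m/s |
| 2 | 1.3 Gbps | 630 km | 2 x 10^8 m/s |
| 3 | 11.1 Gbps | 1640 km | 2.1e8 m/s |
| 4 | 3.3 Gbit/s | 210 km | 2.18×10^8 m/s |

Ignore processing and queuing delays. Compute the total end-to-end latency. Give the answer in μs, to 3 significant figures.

L = 26000 bits.
Transmission delays (L/R per hop): 2.09677, 20, 2.34234, 7.87879 μs; sum = 32.3179 μs.
Propagation delays (d/s per hop): 3136.36, 3150, 7809.52, 963.303 μs; sum = 15059.2 μs.
End-to-end = 15100 μs.

15100 μs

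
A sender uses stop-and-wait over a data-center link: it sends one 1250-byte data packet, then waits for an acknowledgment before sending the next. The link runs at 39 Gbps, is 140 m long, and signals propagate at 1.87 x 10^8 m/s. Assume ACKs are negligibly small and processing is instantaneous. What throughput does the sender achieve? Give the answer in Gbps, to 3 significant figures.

5.70 Gbps

t_tx = L/R = 10000/39000000000 = 2.5641e-07 s.
t_prop = 140/187000000 = 7.48663e-07 s; RTT = 1.49733e-06 s.
Cycle = t_tx + RTT = 1.75374e-06 s.
Throughput = L / cycle = 10000 / 1.75374e-06 = 5.70 Gbps.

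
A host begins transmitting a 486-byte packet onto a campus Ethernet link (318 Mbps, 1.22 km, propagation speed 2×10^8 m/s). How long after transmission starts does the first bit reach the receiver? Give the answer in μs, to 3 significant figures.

6.10 μs

First bit experiences only propagation delay: d/s = 1220/200000000 = 6.10 μs.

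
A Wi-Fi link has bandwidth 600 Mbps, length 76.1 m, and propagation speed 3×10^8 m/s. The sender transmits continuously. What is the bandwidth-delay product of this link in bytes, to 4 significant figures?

Propagation delay = 76.1 / 300000000 = 2.53667e-07 s.
BDP = R × t_prop = 600000000 × 2.53667e-07 = 152.2 bits.
In bytes: 152.2/8 = 19.03 bytes.

19.03 bytes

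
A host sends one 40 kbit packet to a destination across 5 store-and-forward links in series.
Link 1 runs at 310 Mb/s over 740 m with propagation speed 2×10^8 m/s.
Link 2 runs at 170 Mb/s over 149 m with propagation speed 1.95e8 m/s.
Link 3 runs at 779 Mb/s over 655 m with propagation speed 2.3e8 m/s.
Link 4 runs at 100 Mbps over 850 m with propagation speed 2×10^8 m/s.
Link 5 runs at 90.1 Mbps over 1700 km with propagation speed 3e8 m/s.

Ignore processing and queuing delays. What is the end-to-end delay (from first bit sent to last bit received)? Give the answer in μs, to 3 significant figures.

L = 40000 bits.
Transmission delays (L/R per hop): 129.032, 235.294, 51.3479, 400, 443.951 μs; sum = 1259.63 μs.
Propagation delays (d/s per hop): 3.7, 0.764103, 2.84783, 4.25, 5666.67 μs; sum = 5678.23 μs.
End-to-end = 6940 μs.

6940 μs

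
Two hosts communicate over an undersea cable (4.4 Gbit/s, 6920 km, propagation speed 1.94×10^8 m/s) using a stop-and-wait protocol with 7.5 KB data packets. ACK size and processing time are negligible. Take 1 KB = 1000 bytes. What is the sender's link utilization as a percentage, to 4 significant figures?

t_tx = L/R = 60000/4400000000 = 1.36364e-05 s.
t_prop = 6920000/194000000 = 0.0356701 s; RTT = 0.0713402 s.
Cycle = t_tx + RTT = 0.0713538 s.
Utilization = t_tx / cycle = 1.36364e-05/0.0713538 = 0.01911 %.

0.01911 %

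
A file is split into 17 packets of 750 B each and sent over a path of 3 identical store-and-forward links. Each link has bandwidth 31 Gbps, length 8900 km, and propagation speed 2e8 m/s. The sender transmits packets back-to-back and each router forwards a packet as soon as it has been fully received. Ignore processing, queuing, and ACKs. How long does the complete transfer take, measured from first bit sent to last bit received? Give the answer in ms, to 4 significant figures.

133.5 ms

Per-hop transmission t_tx = L/R = 6000/31000000000 = 0.000193548 ms.
Per-hop propagation t_prop = 8900000/200000000 = 44.5 ms.
Pipeline fill: first packet needs 3·t_tx to clear all hops; remaining 16 packets each add one t_tx.
Total = (3+17-1)·t_tx + 3·t_prop = 19·0.000193548 + 3·44.5 = 133.5 ms.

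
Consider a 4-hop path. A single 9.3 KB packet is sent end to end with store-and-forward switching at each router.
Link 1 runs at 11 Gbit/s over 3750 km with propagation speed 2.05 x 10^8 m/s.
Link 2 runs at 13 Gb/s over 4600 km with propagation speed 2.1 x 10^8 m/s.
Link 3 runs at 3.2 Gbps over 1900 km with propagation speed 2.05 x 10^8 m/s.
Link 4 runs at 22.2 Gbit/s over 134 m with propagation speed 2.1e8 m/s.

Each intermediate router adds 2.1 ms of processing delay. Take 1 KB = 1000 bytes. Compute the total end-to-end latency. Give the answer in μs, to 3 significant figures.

55800 μs

L = 74400 bits.
Transmission delays (L/R per hop): 6.76364, 5.72308, 23.25, 3.35135 μs; sum = 39.0881 μs.
Propagation delays (d/s per hop): 18292.7, 21904.8, 9268.29, 0.638095 μs; sum = 49466.4 μs.
Processing at 3 router(s): 3 × 2.1 ms = 6300 μs.
End-to-end = 55800 μs.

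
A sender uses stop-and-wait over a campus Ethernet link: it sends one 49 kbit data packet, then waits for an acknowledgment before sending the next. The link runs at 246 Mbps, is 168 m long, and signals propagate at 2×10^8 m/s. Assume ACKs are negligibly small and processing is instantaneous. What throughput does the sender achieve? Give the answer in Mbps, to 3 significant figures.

t_tx = L/R = 49000/246000000 = 0.000199187 s.
t_prop = 168/200000000 = 8.4e-07 s; RTT = 1.68e-06 s.
Cycle = t_tx + RTT = 0.000200867 s.
Throughput = L / cycle = 49000 / 0.000200867 = 244 Mbps.

244 Mbps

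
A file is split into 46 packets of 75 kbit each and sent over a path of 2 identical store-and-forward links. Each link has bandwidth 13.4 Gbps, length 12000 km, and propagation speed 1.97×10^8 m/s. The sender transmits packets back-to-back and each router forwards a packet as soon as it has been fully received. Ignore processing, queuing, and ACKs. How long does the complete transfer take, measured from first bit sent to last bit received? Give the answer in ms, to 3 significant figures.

122 ms

Per-hop transmission t_tx = L/R = 75000/13400000000 = 0.00559701 ms.
Per-hop propagation t_prop = 12000000/197000000 = 60.9137 ms.
Pipeline fill: first packet needs 2·t_tx to clear all hops; remaining 45 packets each add one t_tx.
Total = (2+46-1)·t_tx + 2·t_prop = 47·0.00559701 + 2·60.9137 = 122 ms.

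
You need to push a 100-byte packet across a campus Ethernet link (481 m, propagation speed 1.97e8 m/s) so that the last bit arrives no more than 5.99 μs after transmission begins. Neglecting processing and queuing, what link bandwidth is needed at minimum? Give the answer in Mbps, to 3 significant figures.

225 Mbps

L = 800 bits.
Propagation delay = 481 / 197000000 = 2.44162 μs.
Transmission budget = 5.99 − 2.44162 = 3.54838 μs.
R ≥ L / t_tx = 800 bits / 3.54838e-06 s = 225 Mbps.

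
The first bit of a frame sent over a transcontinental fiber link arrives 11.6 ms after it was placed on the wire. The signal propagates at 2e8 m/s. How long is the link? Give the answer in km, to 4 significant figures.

d = s × t_prop = 200000000 × 0.0116 = 2320 km.

2320 km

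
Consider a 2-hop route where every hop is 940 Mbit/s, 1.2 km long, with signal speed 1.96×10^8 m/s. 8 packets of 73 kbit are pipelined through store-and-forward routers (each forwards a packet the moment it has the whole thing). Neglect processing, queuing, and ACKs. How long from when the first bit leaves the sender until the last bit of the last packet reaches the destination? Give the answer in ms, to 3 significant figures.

Per-hop transmission t_tx = L/R = 73000/940000000 = 0.0776596 ms.
Per-hop propagation t_prop = 1200/196000000 = 0.00612245 ms.
Pipeline fill: first packet needs 2·t_tx to clear all hops; remaining 7 packets each add one t_tx.
Total = (2+8-1)·t_tx + 2·t_prop = 9·0.0776596 + 2·0.00612245 = 0.711 ms.

0.711 ms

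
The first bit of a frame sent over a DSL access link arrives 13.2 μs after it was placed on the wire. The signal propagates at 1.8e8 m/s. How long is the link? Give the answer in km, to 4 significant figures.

d = s × t_prop = 180000000 × 1.32e-05 = 2.376 km.

2.376 km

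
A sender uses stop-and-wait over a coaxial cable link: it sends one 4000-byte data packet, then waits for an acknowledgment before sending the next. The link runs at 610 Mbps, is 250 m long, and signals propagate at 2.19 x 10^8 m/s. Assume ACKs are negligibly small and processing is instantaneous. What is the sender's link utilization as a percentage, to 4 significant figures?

95.83 %

t_tx = L/R = 32000/610000000 = 5.2459e-05 s.
t_prop = 250/219000000 = 1.14155e-06 s; RTT = 2.28311e-06 s.
Cycle = t_tx + RTT = 5.47421e-05 s.
Utilization = t_tx / cycle = 5.2459e-05/5.47421e-05 = 95.83 %.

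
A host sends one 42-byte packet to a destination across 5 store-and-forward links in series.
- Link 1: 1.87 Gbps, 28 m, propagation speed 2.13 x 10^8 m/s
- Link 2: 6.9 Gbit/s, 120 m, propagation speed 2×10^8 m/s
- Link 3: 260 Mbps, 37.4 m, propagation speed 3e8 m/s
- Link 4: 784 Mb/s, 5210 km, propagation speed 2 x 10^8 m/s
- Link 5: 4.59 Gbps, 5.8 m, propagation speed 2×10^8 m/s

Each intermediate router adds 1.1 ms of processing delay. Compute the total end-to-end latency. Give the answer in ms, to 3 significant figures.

L = 42 × 8 = 336 bits.
Transmission delays (L/R per hop): 0.000179679, 4.86957e-05, 0.00129231, 0.000428571, 7.32026e-05 ms; sum = 0.00202246 ms.
Propagation delays (d/s per hop): 0.000131455, 0.0006, 0.000124667, 26.05, 2.9e-05 ms; sum = 26.0509 ms.
Processing at 4 router(s): 4 × 1.1 ms = 4.4 ms.
End-to-end = 30.5 ms.

30.5 ms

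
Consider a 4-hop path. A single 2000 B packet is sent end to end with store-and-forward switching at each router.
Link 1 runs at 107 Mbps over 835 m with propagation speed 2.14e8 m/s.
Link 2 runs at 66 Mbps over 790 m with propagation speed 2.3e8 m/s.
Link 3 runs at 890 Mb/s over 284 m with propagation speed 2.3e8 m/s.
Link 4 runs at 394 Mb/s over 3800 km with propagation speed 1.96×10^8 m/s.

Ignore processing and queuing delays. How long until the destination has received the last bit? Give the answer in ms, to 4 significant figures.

L = 2000 × 8 = 16000 bits.
Transmission delays (L/R per hop): 0.149533, 0.242424, 0.0179775, 0.0406091 ms; sum = 0.450544 ms.
Propagation delays (d/s per hop): 0.00390187, 0.00343478, 0.00123478, 19.3878 ms; sum = 19.3963 ms.
End-to-end = 19.85 ms.

19.85 ms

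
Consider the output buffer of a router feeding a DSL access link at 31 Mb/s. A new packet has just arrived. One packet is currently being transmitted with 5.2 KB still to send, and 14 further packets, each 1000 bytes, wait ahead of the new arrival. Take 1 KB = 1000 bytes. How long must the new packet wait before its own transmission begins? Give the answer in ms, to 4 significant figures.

4.955 ms

Each queued packet: L/R = 8000/31000000 = 0.258065 ms.
14 queued → 3.6129 ms.
Plus remaining 41600 bits of current packet: 1.34194 ms.
Queuing delay = 4.955 ms.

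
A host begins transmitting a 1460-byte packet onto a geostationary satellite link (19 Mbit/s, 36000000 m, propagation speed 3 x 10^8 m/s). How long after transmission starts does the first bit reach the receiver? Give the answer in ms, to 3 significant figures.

First bit experiences only propagation delay: d/s = 36000000/300000000 = 120 ms.

120 ms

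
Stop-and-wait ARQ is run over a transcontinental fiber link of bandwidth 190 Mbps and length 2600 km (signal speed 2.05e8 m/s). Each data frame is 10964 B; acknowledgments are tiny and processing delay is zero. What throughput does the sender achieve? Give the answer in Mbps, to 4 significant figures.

3.396 Mbps

t_tx = L/R = 87712/190000000 = 0.000461642 s.
t_prop = 2600000/2.05e+08 = 0.0126829 s; RTT = 0.0253659 s.
Cycle = t_tx + RTT = 0.0258275 s.
Throughput = L / cycle = 87712 / 0.0258275 = 3.396 Mbps.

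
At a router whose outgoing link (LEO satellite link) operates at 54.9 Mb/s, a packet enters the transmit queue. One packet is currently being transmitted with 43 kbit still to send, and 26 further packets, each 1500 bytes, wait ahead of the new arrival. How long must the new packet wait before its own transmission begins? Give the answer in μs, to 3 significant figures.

6470 μs

Each queued packet: L/R = 12000/54900000 = 218.579 μs.
26 queued → 5683.06 μs.
Plus remaining 43000 bits of current packet: 783.242 μs.
Queuing delay = 6470 μs.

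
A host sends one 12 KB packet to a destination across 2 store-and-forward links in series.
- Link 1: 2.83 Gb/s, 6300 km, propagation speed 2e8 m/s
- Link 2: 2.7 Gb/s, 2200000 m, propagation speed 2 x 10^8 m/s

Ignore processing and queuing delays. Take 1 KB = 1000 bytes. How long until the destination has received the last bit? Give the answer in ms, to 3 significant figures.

42.6 ms

L = 96000 bits.
Transmission delays (L/R per hop): 0.0339223, 0.0355556 ms; sum = 0.0694778 ms.
Propagation delays (d/s per hop): 31.5, 11 ms; sum = 42.5 ms.
End-to-end = 42.6 ms.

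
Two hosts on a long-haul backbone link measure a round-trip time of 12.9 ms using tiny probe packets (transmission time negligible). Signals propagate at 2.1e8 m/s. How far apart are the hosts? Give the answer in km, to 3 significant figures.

One-way propagation = RTT/2 = 6.45 ms.
d = s × t = 210000000 × 0.00645 = 1350 km.

1350 km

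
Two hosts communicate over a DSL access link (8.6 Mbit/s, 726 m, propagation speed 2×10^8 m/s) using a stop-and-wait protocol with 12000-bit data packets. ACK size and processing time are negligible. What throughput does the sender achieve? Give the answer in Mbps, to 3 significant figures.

t_tx = L/R = 12000/8600000 = 0.00139535 s.
t_prop = 726/200000000 = 3.63e-06 s; RTT = 7.26e-06 s.
Cycle = t_tx + RTT = 0.00140261 s.
Throughput = L / cycle = 12000 / 0.00140261 = 8.56 Mbps.

8.56 Mbps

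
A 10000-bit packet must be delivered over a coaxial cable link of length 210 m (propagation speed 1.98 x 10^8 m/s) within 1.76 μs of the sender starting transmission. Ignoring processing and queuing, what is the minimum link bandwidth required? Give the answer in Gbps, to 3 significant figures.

Propagation delay = 210 / 198000000 = 1.06061 μs.
Transmission budget = 1.76 − 1.06061 = 0.699394 μs.
R ≥ L / t_tx = 10000 bits / 6.99394e-07 s = 14.3 Gbps.

14.3 Gbps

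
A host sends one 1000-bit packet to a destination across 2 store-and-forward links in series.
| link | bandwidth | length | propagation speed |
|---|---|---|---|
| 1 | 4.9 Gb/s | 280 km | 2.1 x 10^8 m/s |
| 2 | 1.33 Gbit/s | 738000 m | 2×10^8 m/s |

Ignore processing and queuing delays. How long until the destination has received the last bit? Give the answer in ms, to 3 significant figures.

5.02 ms

Transmission delays (L/R per hop): 0.000204082, 0.00075188 ms; sum = 0.000955961 ms.
Propagation delays (d/s per hop): 1.33333, 3.69 ms; sum = 5.02333 ms.
End-to-end = 5.02 ms.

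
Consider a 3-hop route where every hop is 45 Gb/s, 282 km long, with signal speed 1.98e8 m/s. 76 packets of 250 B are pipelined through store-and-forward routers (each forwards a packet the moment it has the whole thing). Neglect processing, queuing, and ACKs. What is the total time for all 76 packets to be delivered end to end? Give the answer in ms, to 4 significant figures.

Per-hop transmission t_tx = L/R = 2000/45000000000 = 4.44444e-05 ms.
Per-hop propagation t_prop = 282000/198000000 = 1.42424 ms.
Pipeline fill: first packet needs 3·t_tx to clear all hops; remaining 75 packets each add one t_tx.
Total = (3+76-1)·t_tx + 3·t_prop = 78·4.44444e-05 + 3·1.42424 = 4.276 ms.

4.276 ms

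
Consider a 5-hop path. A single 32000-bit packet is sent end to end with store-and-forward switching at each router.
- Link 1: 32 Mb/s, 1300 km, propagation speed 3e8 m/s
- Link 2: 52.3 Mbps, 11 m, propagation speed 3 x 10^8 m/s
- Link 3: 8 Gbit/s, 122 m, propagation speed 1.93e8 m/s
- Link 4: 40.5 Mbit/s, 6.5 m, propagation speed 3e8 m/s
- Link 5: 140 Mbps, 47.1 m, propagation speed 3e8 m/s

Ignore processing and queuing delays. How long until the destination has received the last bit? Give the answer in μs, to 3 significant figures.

Transmission delays (L/R per hop): 1000, 611.855, 4, 790.123, 228.571 μs; sum = 2634.55 μs.
Propagation delays (d/s per hop): 4333.33, 0.0366667, 0.632124, 0.0216667, 0.157 μs; sum = 4334.18 μs.
End-to-end = 6970 μs.

6970 μs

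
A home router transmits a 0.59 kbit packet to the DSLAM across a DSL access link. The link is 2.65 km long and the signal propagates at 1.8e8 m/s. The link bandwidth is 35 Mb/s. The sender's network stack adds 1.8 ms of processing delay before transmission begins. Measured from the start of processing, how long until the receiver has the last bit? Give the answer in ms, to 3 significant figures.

L = 590 bits.
Transmission delay = L/R = 590 / 35000000 = 0.0168571 ms.
Propagation delay = d/s = 2650 m / 180000000 m/s = 0.0147222 ms.
Plus processing delay 1.8 ms = 1.8 ms.
Total = 1.83 ms.

1.83 ms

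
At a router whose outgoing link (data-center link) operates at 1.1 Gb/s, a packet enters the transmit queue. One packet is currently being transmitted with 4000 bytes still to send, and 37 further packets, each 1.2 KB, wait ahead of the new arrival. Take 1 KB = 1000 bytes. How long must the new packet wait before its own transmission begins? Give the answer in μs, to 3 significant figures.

Each queued packet: L/R = 9600/1100000000 = 8.72727 μs.
37 queued → 322.909 μs.
Plus remaining 32000 bits of current packet: 29.0909 μs.
Queuing delay = 352 μs.

352 μs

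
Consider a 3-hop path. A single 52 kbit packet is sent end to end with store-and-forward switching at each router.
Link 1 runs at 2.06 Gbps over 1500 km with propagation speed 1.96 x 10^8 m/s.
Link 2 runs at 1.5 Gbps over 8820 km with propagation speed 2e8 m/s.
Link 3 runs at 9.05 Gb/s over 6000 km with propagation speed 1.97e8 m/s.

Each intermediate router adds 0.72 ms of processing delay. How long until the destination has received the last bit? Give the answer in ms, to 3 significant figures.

L = 52000 bits.
Transmission delays (L/R per hop): 0.0252427, 0.0346667, 0.00574586 ms; sum = 0.0656552 ms.
Propagation delays (d/s per hop): 7.65306, 44.1, 30.4569 ms; sum = 82.2099 ms.
Processing at 2 router(s): 2 × 0.72 ms = 1.44 ms.
End-to-end = 83.7 ms.

83.7 ms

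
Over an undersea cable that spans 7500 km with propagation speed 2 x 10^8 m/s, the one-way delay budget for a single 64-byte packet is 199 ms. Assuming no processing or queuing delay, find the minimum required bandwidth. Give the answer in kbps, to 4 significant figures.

L = 512 bits.
Propagation delay = 7500000 / 200000000 = 37.5 ms.
Transmission budget = 199 − 37.5 = 161.5 ms.
R ≥ L / t_tx = 512 bits / 0.1615 s = 3.170 kbps.

3.170 kbps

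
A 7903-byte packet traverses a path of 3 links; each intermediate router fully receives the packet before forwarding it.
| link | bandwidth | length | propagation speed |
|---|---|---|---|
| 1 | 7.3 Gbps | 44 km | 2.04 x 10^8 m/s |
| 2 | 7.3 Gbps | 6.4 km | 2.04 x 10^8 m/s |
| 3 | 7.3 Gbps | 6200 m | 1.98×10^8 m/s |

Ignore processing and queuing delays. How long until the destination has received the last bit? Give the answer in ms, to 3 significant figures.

L = 7903 × 8 = 63224 bits.
Transmission delay per hop = L/R = 63224/7300000000 = 0.00866082 ms; 3 hops → 0.0259825 ms.
Propagation delays (d/s per hop): 0.215686, 0.0313725, 0.0313131 ms; sum = 0.278372 ms.
End-to-end = 0.304 ms.

0.304 ms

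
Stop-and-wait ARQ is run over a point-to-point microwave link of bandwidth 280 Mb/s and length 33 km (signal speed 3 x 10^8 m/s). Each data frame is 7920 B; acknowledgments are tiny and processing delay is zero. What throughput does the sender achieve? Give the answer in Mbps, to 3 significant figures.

t_tx = L/R = 63360/280000000 = 0.000226286 s.
t_prop = 33000/300000000 = 0.00011 s; RTT = 0.00022 s.
Cycle = t_tx + RTT = 0.000446286 s.
Throughput = L / cycle = 63360 / 0.000446286 = 142 Mbps.

142 Mbps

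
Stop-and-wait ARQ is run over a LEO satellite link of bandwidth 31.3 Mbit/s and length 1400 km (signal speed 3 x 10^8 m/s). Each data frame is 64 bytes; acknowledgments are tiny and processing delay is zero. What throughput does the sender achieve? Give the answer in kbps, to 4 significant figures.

t_tx = L/R = 512/31300000 = 1.63578e-05 s.
t_prop = 1400000/300000000 = 0.00466667 s; RTT = 0.00933333 s.
Cycle = t_tx + RTT = 0.00934969 s.
Throughput = L / cycle = 512 / 0.00934969 = 54.76 kbps.

54.76 kbps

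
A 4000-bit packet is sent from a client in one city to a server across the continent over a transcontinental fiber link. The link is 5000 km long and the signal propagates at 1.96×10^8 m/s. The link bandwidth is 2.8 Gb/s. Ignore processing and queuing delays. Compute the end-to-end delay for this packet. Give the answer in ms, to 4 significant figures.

Transmission delay = L/R = 4000 / 2800000000 = 0.00142857 ms.
Propagation delay = d/s = 5000000 m / 196000000 m/s = 25.5102 ms.
Total = 25.51 ms.

25.51 ms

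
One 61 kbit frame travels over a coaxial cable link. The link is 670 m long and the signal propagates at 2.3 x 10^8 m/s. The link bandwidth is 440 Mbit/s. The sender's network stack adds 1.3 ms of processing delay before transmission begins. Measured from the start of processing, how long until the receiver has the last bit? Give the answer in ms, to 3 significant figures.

1.44 ms

L = 61000 bits.
Transmission delay = L/R = 61000 / 440000000 = 0.138636 ms.
Propagation delay = d/s = 670 m / 2.3e+08 m/s = 0.00291304 ms.
Plus processing delay 1.3 ms = 1.3 ms.
Total = 1.44 ms.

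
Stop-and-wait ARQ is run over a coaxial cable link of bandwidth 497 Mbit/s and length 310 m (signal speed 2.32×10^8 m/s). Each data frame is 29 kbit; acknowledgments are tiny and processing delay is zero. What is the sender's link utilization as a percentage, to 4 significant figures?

t_tx = L/R = 29000/497000000 = 5.83501e-05 s.
t_prop = 310/2.32e+08 = 1.33621e-06 s; RTT = 2.67241e-06 s.
Cycle = t_tx + RTT = 6.10225e-05 s.
Utilization = t_tx / cycle = 5.83501e-05/6.10225e-05 = 95.62 %.

95.62 %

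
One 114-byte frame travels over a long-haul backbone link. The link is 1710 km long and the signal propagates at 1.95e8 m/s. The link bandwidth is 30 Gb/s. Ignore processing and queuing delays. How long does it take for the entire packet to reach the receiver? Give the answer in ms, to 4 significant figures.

L = 114 × 8 = 912 bits.
Transmission delay = L/R = 912 / 30000000000 = 3.04e-05 ms.
Propagation delay = d/s = 1710000 m / 195000000 m/s = 8.76923 ms.
Total = 8.769 ms.

8.769 ms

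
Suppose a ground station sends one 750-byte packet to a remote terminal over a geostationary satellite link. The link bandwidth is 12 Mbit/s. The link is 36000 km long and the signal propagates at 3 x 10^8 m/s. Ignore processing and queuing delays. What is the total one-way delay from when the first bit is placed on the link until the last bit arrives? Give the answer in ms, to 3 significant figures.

121 ms

L = 750 × 8 = 6000 bits.
Transmission delay = L/R = 6000 / 12000000 = 0.5 ms.
Propagation delay = d/s = 36000000 m / 300000000 m/s = 120 ms.
Total = 121 ms.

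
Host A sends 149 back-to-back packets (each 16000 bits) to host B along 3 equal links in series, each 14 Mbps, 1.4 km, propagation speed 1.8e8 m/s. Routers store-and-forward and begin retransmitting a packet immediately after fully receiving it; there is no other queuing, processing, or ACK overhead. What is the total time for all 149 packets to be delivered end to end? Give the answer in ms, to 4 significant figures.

Per-hop transmission t_tx = L/R = 16000/14000000 = 1.14286 ms.
Per-hop propagation t_prop = 1400/180000000 = 0.00777778 ms.
Pipeline fill: first packet needs 3·t_tx to clear all hops; remaining 148 packets each add one t_tx.
Total = (3+149-1)·t_tx + 3·t_prop = 151·1.14286 + 3·0.00777778 = 172.6 ms.

172.6 ms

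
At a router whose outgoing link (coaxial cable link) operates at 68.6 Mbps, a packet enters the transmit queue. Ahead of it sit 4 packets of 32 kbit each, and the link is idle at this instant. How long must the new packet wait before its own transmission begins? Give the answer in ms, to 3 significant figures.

1.87 ms

Each queued packet: L/R = 32000/68600000 = 0.466472 ms.
4 queued → 1.86589 ms.
Queuing delay = 1.87 ms.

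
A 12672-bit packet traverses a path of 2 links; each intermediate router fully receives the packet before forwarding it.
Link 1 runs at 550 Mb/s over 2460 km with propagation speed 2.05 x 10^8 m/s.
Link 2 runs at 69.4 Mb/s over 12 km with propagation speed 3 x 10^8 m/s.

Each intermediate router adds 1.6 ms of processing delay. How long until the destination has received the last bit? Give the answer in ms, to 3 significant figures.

Transmission delays (L/R per hop): 0.02304, 0.182594 ms; sum = 0.205634 ms.
Propagation delays (d/s per hop): 12, 0.04 ms; sum = 12.04 ms.
Processing at 1 router(s): 1 × 1.6 ms = 1.6 ms.
End-to-end = 13.8 ms.

13.8 ms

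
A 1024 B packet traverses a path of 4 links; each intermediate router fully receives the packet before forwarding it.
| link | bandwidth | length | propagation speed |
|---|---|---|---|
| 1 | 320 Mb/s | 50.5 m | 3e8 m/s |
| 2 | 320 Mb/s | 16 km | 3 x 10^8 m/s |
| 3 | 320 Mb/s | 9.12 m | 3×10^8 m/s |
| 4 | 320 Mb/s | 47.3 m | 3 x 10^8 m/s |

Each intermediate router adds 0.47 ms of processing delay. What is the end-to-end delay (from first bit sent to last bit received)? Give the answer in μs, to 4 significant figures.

L = 1024 × 8 = 8192 bits.
Transmission delay per hop = L/R = 8192/320000000 = 25.6 μs; 4 hops → 102.4 μs.
Propagation delays (d/s per hop): 0.168333, 53.3333, 0.0304, 0.157667 μs; sum = 53.6897 μs.
Processing at 3 router(s): 3 × 0.47 ms = 1410 μs.
End-to-end = 1566 μs.

1566 μs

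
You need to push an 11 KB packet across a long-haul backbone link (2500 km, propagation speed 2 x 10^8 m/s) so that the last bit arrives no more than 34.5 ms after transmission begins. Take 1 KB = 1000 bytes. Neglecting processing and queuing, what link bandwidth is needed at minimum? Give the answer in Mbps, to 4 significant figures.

L = 88000 bits.
Propagation delay = 2500000 / 200000000 = 12.5 ms.
Transmission budget = 34.5 − 12.5 = 22 ms.
R ≥ L / t_tx = 88000 bits / 0.022 s = 4.000 Mbps.

4.000 Mbps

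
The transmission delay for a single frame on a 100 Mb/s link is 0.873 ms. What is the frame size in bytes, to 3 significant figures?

L = R × t_tx = 100000000 b/s × 0.000873 s = 87300 bits.
In bytes: 87300 / 8 = 10900 bytes.

10900 bytes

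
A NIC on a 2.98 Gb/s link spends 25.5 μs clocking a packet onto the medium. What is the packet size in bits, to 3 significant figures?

76000 bits

L = R × t_tx = 2980000000 b/s × 2.55e-05 s = 75990 bits.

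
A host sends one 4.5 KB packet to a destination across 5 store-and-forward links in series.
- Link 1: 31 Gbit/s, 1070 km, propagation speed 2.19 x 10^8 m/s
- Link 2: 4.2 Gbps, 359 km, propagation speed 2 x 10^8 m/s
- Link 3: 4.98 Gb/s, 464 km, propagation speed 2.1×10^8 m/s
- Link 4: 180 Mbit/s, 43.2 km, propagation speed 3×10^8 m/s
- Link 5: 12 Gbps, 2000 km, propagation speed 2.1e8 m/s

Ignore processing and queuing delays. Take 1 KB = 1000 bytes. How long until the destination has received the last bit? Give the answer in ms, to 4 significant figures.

L = 36000 bits.
Transmission delays (L/R per hop): 0.00116129, 0.00857143, 0.00722892, 0.2, 0.003 ms; sum = 0.219962 ms.
Propagation delays (d/s per hop): 4.88584, 1.795, 2.20952, 0.144, 9.52381 ms; sum = 18.5582 ms.
End-to-end = 18.78 ms.

18.78 ms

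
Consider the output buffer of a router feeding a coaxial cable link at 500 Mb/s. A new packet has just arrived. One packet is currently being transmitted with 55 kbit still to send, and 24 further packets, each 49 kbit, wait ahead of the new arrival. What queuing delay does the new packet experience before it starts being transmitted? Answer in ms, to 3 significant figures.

Each queued packet: L/R = 49000/500000000 = 0.098 ms.
24 queued → 2.352 ms.
Plus remaining 55000 bits of current packet: 0.11 ms.
Queuing delay = 2.46 ms.

2.46 ms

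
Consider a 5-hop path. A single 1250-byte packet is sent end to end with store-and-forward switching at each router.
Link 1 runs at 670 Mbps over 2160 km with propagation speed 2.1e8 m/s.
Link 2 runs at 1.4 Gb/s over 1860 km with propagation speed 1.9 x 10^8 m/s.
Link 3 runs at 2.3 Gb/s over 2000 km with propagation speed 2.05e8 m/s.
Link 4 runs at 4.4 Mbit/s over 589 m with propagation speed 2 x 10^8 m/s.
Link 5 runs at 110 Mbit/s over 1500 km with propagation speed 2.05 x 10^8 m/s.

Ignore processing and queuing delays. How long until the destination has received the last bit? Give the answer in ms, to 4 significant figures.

L = 1250 × 8 = 10000 bits.
Transmission delays (L/R per hop): 0.0149254, 0.00714286, 0.00434783, 2.27273, 0.0909091 ms; sum = 2.39005 ms.
Propagation delays (d/s per hop): 10.2857, 9.78947, 9.7561, 0.002945, 7.31707 ms; sum = 37.1513 ms.
End-to-end = 39.54 ms.

39.54 ms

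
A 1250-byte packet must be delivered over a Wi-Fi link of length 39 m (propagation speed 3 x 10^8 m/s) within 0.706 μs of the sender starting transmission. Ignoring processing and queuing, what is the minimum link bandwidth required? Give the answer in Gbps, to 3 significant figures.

17.4 Gbps

L = 10000 bits.
Propagation delay = 39 / 300000000 = 0.13 μs.
Transmission budget = 0.706 − 0.13 = 0.576 μs.
R ≥ L / t_tx = 10000 bits / 5.76e-07 s = 17.4 Gbps.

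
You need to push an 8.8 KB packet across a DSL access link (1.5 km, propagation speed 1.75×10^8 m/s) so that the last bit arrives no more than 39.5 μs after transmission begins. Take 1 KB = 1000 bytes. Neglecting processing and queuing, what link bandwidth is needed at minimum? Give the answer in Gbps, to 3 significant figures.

L = 70400 bits.
Propagation delay = 1500 / 175000000 = 8.57143 μs.
Transmission budget = 39.5 − 8.57143 = 30.9286 μs.
R ≥ L / t_tx = 70400 bits / 3.09286e-05 s = 2.28 Gbps.

2.28 Gbps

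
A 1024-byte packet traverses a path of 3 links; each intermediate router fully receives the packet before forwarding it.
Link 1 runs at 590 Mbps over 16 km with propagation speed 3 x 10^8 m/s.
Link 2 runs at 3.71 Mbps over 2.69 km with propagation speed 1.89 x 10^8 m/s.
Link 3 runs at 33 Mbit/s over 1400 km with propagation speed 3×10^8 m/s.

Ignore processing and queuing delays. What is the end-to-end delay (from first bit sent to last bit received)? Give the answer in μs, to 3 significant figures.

7200 μs

L = 1024 × 8 = 8192 bits.
Transmission delays (L/R per hop): 13.8847, 2208.09, 248.242 μs; sum = 2470.21 μs.
Propagation delays (d/s per hop): 53.3333, 14.2328, 4666.67 μs; sum = 4734.23 μs.
End-to-end = 7200 μs.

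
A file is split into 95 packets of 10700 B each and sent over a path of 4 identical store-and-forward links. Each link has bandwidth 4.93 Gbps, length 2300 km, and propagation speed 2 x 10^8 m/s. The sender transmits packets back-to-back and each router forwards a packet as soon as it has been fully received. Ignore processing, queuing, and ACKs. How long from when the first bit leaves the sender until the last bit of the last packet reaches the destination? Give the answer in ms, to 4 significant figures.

Per-hop transmission t_tx = L/R = 85600/4930000000 = 0.0173631 ms.
Per-hop propagation t_prop = 2300000/200000000 = 11.5 ms.
Pipeline fill: first packet needs 4·t_tx to clear all hops; remaining 94 packets each add one t_tx.
Total = (4+95-1)·t_tx + 4·t_prop = 98·0.0173631 + 4·11.5 = 47.70 ms.

47.70 ms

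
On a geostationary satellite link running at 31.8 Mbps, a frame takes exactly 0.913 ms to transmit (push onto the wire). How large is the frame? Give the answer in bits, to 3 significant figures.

L = R × t_tx = 31800000 b/s × 0.000913 s = 29033.4 bits.

29000 bits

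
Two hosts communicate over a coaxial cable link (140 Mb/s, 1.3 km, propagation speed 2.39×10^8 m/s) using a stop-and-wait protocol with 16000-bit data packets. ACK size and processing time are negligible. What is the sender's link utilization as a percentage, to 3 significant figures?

91.3 %

t_tx = L/R = 16000/140000000 = 0.000114286 s.
t_prop = 1300/239000000 = 5.43933e-06 s; RTT = 1.08787e-05 s.
Cycle = t_tx + RTT = 0.000125164 s.
Utilization = t_tx / cycle = 0.000114286/0.000125164 = 91.3 %.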